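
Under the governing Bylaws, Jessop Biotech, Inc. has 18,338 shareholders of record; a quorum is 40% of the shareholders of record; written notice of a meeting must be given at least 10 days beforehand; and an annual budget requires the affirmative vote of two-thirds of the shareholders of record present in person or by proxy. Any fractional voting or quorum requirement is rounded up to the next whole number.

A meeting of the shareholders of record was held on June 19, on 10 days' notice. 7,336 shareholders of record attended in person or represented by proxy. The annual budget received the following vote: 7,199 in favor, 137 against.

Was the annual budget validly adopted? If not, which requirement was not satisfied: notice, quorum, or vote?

Notice: 10 days given; 10 required. Satisfied.
Quorum: 40% of 18,338 = 7,335.20, rounded up to 7,336; 7,336 present. Satisfied.
Vote: requires two-thirds of those present (7,336); 2/3 of 7336 = 4890.67, rounded up to 4891, so 4,891 needed; 7,199 in favor. Satisfied.

Valid — all requirements satisfied.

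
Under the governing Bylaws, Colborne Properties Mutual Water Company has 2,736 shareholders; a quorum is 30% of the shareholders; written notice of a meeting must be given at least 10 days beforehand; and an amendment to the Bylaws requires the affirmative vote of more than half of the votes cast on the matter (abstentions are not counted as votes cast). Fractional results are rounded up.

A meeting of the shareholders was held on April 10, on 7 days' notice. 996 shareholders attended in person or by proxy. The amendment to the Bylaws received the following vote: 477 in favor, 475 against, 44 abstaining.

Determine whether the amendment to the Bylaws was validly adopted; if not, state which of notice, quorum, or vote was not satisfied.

Invalid — notice requirement not satisfied.

Notice: 7 days given; 10 required. Not satisfied.
Quorum: 30% of 2,736 = 820.80, rounded up to 821; 996 present. Satisfied.
Vote: requires a majority of the votes cast (996 − 44 abstaining = 952); a majority of 952 is 477, so 477 needed; 477 in favor. Satisfied.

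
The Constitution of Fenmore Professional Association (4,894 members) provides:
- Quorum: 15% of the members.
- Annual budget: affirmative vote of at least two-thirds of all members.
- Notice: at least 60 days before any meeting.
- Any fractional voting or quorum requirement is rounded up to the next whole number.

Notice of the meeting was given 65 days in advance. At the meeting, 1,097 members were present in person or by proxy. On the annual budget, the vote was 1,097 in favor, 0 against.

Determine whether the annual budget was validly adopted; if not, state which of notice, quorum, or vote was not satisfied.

Notice: 65 days given; 60 required. Satisfied.
Quorum: 15% of 4,894 = 734.10, rounded up to 735; 1,097 present. Satisfied.
Vote: requires two-thirds of all members (4,894); 2/3 of 4894 = 3262.67, rounded up to 3263, so 3,263 needed; 1,097 in favor. Not satisfied.

Invalid — vote requirement not satisfied.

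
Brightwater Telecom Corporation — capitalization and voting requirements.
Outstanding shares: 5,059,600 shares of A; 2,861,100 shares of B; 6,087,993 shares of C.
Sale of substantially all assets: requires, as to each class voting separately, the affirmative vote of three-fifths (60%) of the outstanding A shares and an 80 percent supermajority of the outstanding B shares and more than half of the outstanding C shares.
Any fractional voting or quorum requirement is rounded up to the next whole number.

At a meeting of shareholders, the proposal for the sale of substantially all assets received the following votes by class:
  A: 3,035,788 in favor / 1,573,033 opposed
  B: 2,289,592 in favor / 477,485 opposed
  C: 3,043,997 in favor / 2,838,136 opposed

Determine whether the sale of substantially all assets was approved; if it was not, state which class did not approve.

A: 3/5 of 5059600 = 3035760; 3,035,760 required, 3,035,788 in favor — approved.
B: 4/5 of 2861100 = 2288880; 2,288,880 required, 2,289,592 in favor — approved.
C: a majority of 6087993 is 3043997; 3,043,997 required, 3,043,997 in favor — approved.

Approved — every class gave the required vote.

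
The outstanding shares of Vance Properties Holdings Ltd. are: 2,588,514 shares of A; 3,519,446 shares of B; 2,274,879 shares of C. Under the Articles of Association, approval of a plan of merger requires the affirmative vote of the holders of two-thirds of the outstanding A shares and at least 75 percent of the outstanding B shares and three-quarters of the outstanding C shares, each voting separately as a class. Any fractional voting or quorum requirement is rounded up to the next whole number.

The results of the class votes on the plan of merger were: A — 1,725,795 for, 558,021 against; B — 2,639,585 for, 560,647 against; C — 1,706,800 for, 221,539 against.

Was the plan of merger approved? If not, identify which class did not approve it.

Approved — every class gave the required vote.

A: 2/3 of 2588514 = 1725676; 1,725,676 required, 1,725,795 in favor — approved.
B: 3/4 of 3519446 = 2639584.50, rounded up to 2639585; 2,639,585 required, 2,639,585 in favor — approved.
C: 3/4 of 2274879 = 1706159.25, rounded up to 1706160; 1,706,160 required, 1,706,800 in favor — approved.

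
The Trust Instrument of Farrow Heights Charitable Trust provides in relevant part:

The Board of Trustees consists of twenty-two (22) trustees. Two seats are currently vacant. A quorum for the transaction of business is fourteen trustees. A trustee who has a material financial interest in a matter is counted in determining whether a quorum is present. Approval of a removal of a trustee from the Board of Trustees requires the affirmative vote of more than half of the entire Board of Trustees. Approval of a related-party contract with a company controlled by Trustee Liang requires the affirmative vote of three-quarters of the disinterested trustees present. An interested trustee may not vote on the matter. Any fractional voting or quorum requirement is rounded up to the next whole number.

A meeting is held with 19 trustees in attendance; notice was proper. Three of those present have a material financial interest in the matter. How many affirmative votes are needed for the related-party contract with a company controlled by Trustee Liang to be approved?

The related-party contract with a company controlled by Trustee Liang requires three-fourths of the disinterested trustees present (19 − 3 = 16).
3/4 of 16 = 12.

12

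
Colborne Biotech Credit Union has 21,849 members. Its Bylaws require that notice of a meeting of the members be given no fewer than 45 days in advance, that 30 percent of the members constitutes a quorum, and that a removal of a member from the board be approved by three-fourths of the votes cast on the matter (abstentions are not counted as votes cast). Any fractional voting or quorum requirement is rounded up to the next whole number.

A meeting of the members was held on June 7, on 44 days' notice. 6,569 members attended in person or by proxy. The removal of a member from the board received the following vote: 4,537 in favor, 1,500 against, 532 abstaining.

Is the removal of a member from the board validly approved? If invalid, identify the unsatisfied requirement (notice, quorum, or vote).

Notice: 44 days given; 45 required. Not satisfied.
Quorum: 30% of 21,849 = 6,554.70, rounded up to 6,555; 6,569 present. Satisfied.
Vote: requires three-fourths of the votes cast (6,569 − 532 abstaining = 6,037); 3/4 of 6037 = 4527.75, rounded up to 4528, so 4,528 needed; 4,537 in favor. Satisfied.

Invalid — notice requirement not satisfied.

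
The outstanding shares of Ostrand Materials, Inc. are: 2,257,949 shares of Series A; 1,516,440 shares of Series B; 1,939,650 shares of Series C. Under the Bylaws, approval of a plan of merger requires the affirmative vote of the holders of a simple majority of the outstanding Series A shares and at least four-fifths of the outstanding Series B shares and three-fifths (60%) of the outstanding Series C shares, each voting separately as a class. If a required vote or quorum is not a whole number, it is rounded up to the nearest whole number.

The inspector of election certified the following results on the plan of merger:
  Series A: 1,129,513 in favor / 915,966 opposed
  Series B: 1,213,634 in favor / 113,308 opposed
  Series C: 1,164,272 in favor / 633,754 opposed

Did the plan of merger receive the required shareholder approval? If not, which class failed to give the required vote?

Series A: a majority of 2257949 is 1128975; 1,128,975 required, 1,129,513 in favor — approved.
Series B: 4/5 of 1516440 = 1213152; 1,213,152 required, 1,213,634 in favor — approved.
Series C: 3/5 of 1939650 = 1163790; 1,163,790 required, 1,164,272 in favor — approved.

Approved — every class gave the required vote.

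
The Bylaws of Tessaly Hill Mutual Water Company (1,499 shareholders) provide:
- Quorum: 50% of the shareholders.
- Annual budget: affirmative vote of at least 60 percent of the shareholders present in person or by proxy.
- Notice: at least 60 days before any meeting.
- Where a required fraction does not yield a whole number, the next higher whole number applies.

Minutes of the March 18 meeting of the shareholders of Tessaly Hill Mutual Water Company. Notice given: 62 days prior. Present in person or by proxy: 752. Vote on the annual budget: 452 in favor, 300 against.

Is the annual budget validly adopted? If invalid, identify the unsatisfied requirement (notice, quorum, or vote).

Valid — all requirements satisfied.

Notice: 62 days given; 60 required. Satisfied.
Quorum: 50% of 1,499 = 749.50, rounded up to 750; 752 present. Satisfied.
Vote: requires three-fifths of those present (752); 3/5 of 752 = 451.20, rounded up to 452, so 452 needed; 452 in favor. Satisfied.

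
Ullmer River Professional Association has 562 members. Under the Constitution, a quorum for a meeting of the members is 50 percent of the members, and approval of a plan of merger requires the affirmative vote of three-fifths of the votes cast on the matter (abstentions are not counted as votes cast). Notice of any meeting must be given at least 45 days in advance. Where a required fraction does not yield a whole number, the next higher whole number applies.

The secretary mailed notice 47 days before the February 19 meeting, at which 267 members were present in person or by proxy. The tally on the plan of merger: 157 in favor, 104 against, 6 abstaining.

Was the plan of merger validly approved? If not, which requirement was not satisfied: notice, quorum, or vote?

Invalid — quorum requirement not satisfied.

Notice: 47 days given; 45 required. Satisfied.
Quorum: 50% of 562 = 281; 267 present. Not satisfied.
Vote: requires three-fifths of the votes cast (267 − 6 abstaining = 261); 3/5 of 261 = 156.60, rounded up to 157, so 157 needed; 157 in favor. Satisfied.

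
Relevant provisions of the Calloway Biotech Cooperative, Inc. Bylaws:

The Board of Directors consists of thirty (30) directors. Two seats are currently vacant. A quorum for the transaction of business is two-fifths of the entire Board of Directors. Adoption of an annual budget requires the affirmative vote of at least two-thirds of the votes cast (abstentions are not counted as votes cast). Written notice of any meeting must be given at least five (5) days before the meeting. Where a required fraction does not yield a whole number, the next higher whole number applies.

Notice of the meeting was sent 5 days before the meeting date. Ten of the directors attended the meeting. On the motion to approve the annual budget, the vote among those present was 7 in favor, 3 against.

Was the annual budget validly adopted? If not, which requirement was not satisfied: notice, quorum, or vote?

Invalid — quorum requirement not satisfied.

Notice: 5 days given; 5 required (5 ≥ 5). Satisfied.
Quorum: 10 present; quorum is 12. Not satisfied.
Vote: the annual budget requires two-thirds of the votes cast (10). 2/3 of 10 = 6.67, rounded up to 7, so 7 affirmative votes are needed; 7 voted in favor. Satisfied. (Moot — without a quorum no business can be validly transacted.)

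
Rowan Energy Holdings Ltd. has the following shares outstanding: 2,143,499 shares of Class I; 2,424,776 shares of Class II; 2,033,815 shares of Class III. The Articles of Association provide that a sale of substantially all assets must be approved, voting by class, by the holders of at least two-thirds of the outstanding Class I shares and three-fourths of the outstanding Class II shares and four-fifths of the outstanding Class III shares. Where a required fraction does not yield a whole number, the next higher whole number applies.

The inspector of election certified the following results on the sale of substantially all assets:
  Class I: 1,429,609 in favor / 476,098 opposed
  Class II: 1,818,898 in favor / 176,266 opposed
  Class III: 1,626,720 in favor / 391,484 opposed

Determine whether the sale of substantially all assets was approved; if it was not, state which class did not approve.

Class I: 2/3 of 2143499 = 1428999.33, rounded up to 1429000; 1,429,000 required, 1,429,609 in favor — approved.
Class II: 3/4 of 2424776 = 1818582; 1,818,582 required, 1,818,898 in favor — approved.
Class III: 4/5 of 2033815 = 1627052; 1,627,052 required, 1,626,720 in favor — not approved.

Not approved — the Class III shares did not give the required vote.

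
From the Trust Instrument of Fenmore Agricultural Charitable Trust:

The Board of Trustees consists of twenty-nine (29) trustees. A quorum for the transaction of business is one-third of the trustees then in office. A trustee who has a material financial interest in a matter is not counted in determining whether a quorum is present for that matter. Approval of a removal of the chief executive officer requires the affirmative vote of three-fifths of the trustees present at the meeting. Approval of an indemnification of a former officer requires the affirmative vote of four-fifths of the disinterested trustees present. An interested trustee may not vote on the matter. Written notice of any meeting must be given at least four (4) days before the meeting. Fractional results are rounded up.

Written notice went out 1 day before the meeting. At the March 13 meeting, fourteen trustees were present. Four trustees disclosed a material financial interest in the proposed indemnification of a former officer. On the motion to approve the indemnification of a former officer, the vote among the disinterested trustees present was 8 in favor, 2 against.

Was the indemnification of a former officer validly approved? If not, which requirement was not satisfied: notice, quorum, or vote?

Notice: 1 day given; 4 required (1 < 4). Not satisfied.
Quorum: 14 present, but the 4 interested trustees do not count, leaving 10. Quorum is 10. Satisfied.
Vote: the indemnification of a former officer requires four-fifths of the disinterested trustees present (14 − 4 = 10). 4/5 of 10 = 8, so 8 affirmative votes are needed; 8 voted in favor. Satisfied.

Invalid — notice requirement not satisfied.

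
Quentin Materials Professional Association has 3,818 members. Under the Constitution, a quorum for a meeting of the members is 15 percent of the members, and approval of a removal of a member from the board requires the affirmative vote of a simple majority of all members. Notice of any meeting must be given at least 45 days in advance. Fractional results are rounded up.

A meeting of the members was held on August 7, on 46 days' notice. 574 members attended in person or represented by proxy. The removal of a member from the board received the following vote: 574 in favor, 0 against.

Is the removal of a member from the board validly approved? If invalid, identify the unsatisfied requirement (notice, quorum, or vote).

Notice: 46 days given; 45 required. Satisfied.
Quorum: 15% of 3,818 = 572.70, rounded up to 573; 574 present. Satisfied.
Vote: requires a majority of all members (3,818); a majority of 3818 is 1910, so 1,910 needed; 574 in favor. Not satisfied.

Invalid — vote requirement not satisfied.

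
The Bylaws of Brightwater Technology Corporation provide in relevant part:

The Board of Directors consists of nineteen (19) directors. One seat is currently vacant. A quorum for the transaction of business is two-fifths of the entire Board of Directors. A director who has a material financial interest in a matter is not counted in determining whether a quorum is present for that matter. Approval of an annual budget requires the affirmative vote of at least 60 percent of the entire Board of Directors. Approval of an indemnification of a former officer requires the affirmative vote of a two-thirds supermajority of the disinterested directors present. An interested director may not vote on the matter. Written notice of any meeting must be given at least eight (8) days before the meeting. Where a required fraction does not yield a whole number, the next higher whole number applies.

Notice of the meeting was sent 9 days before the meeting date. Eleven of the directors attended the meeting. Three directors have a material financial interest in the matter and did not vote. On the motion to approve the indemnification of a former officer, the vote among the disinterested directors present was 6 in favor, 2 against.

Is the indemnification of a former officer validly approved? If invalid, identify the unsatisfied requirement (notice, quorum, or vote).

Valid — all requirements satisfied.

Notice: 9 days given; 8 required (9 ≥ 8). Satisfied.
Quorum: 11 present, but the 3 interested directors do not count, leaving 8. Quorum is 8. Satisfied.
Vote: the indemnification of a former officer requires two-thirds of the disinterested directors present (11 − 3 = 8). 2/3 of 8 = 5.33, rounded up to 6, so 6 affirmative votes are needed; 6 voted in favor. Satisfied.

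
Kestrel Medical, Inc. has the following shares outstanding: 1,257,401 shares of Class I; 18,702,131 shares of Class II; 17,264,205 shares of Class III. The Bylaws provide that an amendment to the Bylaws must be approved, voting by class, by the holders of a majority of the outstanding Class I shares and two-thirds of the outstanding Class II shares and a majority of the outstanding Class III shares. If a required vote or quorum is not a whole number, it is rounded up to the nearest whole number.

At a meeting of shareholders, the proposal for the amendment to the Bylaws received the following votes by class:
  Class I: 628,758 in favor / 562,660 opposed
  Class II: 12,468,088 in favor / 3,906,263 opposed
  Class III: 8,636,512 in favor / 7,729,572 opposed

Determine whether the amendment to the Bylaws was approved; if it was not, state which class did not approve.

Class I: a majority of 1257401 is 628701; 628,701 required, 628,758 in favor — approved.
Class II: 2/3 of 18702131 = 12468087.33, rounded up to 12468088; 12,468,088 required, 12,468,088 in favor — approved.
Class III: a majority of 17264205 is 8632103; 8,632,103 required, 8,636,512 in favor — approved.

Approved — every class gave the required vote.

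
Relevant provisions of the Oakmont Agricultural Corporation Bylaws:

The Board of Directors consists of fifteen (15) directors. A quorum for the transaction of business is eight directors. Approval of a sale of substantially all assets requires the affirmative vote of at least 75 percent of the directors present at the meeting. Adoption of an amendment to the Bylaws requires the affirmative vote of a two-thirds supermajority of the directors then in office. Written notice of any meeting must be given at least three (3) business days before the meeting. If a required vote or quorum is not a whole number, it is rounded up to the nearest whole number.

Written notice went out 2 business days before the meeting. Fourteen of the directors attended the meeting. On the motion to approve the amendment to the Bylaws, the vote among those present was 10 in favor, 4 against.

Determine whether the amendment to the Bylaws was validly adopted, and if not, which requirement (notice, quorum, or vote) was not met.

Invalid — notice requirement not satisfied.

Notice: 2 business days given; 3 required (2 < 3). Not satisfied.
Quorum: 14 present; quorum is 8. Satisfied.
Vote: the amendment to the Bylaws requires two-thirds of the directors then in office (15). 2/3 of 15 = 10, so 10 affirmative votes are needed; 10 voted in favor. Satisfied.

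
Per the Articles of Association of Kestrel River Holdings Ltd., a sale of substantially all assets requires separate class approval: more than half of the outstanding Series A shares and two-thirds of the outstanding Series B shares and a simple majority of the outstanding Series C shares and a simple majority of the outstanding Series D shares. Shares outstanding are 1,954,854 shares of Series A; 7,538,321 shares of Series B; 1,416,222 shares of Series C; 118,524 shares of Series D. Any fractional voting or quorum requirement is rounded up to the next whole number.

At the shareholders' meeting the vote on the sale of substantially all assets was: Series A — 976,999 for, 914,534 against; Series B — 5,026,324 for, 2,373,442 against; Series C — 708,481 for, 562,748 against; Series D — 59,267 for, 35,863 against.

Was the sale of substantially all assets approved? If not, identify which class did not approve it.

Not approved — the Series A shares did not give the required vote.

Series A: a majority of 1954854 is 977428; 977,428 required, 976,999 in favor — not approved.
Series B: 2/3 of 7538321 = 5025547.33, rounded up to 5025548; 5,025,548 required, 5,026,324 in favor — approved.
Series C: a majority of 1416222 is 708112; 708,112 required, 708,481 in favor — approved.
Series D: a majority of 118524 is 59263; 59,263 required, 59,267 in favor — approved.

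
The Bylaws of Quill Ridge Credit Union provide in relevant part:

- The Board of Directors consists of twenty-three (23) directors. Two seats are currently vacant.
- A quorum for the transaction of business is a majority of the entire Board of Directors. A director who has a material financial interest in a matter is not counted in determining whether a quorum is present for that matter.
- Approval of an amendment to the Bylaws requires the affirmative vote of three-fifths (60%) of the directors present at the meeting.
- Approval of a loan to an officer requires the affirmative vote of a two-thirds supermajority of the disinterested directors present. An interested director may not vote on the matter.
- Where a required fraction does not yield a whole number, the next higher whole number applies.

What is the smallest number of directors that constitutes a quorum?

A majority of 23 is 12.

12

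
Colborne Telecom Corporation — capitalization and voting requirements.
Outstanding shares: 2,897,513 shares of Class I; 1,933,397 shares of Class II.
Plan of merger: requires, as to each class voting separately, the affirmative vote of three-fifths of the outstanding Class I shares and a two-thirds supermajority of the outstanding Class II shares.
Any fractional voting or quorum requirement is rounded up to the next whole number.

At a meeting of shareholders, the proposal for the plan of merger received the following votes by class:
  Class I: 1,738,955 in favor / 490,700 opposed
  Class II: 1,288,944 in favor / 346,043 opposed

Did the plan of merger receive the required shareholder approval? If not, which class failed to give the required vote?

Class I: 3/5 of 2897513 = 1738507.80, rounded up to 1738508; 1,738,508 required, 1,738,955 in favor — approved.
Class II: 2/3 of 1933397 = 1288931.33, rounded up to 1288932; 1,288,932 required, 1,288,944 in favor — approved.

Approved — every class gave the required vote.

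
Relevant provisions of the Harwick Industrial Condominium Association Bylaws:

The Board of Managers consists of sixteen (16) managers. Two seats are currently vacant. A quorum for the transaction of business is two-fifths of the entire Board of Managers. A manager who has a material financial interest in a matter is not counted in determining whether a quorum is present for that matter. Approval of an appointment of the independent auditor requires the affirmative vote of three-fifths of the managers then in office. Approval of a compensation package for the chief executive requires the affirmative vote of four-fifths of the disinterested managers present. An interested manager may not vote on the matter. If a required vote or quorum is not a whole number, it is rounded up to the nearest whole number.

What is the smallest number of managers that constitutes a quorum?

2/5 of 16 = 6.40, rounded up to 7.

7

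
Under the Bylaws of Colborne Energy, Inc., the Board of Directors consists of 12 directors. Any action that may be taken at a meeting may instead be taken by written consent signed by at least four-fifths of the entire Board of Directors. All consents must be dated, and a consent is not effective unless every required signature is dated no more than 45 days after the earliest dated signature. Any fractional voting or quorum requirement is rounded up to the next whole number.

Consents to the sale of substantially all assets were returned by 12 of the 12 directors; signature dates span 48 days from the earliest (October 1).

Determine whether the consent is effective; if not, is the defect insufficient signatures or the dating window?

Signatures required: at least four-fifths of 12 — 4/5 of 12 = 9.60, rounded up to 10, so 10 needed; 12 signed. Sufficient.
Dating window: the latest signature is 48 days after the earliest; the limit is 45 days. Outside the window.

Not effective — dating-window requirement not satisfied.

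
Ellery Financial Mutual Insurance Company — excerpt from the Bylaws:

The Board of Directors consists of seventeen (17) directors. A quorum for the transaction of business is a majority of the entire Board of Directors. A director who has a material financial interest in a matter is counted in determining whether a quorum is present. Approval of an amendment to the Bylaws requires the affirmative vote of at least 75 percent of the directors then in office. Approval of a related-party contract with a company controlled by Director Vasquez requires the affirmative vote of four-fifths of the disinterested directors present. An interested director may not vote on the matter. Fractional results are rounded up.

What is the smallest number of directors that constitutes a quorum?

9

A majority of 17 is 9.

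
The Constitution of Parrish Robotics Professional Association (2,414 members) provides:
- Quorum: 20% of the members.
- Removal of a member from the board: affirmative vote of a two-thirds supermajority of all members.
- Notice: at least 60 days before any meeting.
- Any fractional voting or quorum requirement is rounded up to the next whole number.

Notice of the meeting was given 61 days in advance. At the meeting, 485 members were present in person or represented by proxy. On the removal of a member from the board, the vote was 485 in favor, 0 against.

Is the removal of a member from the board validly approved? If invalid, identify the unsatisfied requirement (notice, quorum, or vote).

Notice: 61 days given; 60 required. Satisfied.
Quorum: 20% of 2,414 = 482.80, rounded up to 483; 485 present. Satisfied.
Vote: requires two-thirds of all members (2,414); 2/3 of 2414 = 1609.33, rounded up to 1610, so 1,610 needed; 485 in favor. Not satisfied.

Invalid — vote requirement not satisfied.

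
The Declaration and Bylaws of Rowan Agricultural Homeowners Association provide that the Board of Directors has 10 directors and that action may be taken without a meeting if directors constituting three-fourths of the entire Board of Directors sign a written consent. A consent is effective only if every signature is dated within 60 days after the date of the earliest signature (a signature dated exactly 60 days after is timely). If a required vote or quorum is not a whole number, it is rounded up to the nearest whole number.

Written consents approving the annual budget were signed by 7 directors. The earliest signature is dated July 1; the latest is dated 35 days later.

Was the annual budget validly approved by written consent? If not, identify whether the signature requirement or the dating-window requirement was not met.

Not effective — insufficient signatures.

Signatures required: three-fourths of 10 — 3/4 of 10 = 7.50, rounded up to 8, so 8 needed; 7 signed. Insufficient.
Dating window: the latest signature is 35 days after the earliest; the limit is 60 days. Within the window.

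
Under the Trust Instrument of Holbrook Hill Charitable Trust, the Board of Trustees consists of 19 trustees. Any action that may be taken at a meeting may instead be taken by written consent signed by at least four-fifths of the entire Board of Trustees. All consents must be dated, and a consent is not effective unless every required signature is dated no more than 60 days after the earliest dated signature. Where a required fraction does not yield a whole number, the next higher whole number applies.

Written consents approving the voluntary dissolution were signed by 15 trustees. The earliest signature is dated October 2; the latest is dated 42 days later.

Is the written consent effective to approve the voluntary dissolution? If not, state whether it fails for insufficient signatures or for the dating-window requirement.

Signatures required: at least four-fifths of 19 — 4/5 of 19 = 15.20, rounded up to 16, so 16 needed; 15 signed. Insufficient.
Dating window: the latest signature is 42 days after the earliest; the limit is 60 days. Within the window.

Not effective — insufficient signatures.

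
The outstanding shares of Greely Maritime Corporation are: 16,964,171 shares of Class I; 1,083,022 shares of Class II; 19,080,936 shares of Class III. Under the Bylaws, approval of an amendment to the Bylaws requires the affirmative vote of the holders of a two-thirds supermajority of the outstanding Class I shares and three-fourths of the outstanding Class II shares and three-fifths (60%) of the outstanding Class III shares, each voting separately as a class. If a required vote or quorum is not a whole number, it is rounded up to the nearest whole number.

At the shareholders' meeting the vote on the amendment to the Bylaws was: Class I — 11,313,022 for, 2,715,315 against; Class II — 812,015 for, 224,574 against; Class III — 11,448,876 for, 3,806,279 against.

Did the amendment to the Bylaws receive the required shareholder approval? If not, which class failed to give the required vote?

Class I: 2/3 of 16964171 = 11309447.33, rounded up to 11309448; 11,309,448 required, 11,313,022 in favor — approved.
Class II: 3/4 of 1083022 = 812266.50, rounded up to 812267; 812,267 required, 812,015 in favor — not approved.
Class III: 3/5 of 19080936 = 11448561.60, rounded up to 11448562; 11,448,562 required, 11,448,876 in favor — approved.

Not approved — the Class II shares did not give the required vote.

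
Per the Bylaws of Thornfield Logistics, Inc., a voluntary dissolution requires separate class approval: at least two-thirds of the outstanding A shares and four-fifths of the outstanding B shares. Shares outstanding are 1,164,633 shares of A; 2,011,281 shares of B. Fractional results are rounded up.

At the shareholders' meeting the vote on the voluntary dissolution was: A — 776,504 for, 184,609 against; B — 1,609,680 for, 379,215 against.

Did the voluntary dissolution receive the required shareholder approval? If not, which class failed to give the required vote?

A: 2/3 of 1164633 = 776422; 776,422 required, 776,504 in favor — approved.
B: 4/5 of 2011281 = 1609024.80, rounded up to 1609025; 1,609,025 required, 1,609,680 in favor — approved.

Approved — every class gave the required vote.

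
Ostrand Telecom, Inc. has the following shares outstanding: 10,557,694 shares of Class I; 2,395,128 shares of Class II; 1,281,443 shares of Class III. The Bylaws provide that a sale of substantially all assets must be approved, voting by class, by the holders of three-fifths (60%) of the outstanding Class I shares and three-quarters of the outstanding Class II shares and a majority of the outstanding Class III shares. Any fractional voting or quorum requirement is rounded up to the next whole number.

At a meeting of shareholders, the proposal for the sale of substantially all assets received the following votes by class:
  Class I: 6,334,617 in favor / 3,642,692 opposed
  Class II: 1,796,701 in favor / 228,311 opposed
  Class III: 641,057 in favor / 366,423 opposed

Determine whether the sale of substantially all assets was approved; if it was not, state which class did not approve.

Class I: 3/5 of 10557694 = 6334616.40, rounded up to 6334617; 6,334,617 required, 6,334,617 in favor — approved.
Class II: 3/4 of 2395128 = 1796346; 1,796,346 required, 1,796,701 in favor — approved.
Class III: a majority of 1281443 is 640722; 640,722 required, 641,057 in favor — approved.

Approved — every class gave the required vote.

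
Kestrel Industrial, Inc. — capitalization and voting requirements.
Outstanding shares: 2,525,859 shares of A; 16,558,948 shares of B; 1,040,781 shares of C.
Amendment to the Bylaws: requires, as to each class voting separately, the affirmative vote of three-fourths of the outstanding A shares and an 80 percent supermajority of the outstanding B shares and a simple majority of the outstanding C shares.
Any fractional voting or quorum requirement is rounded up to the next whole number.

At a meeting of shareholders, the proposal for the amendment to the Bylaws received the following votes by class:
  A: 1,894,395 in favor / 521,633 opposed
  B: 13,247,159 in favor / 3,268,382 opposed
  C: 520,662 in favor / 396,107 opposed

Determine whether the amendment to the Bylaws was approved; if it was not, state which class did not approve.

Approved — every class gave the required vote.

A: 3/4 of 2525859 = 1894394.25, rounded up to 1894395; 1,894,395 required, 1,894,395 in favor — approved.
B: 4/5 of 16558948 = 13247158.40, rounded up to 13247159; 13,247,159 required, 13,247,159 in favor — approved.
C: a majority of 1040781 is 520391; 520,391 required, 520,662 in favor — approved.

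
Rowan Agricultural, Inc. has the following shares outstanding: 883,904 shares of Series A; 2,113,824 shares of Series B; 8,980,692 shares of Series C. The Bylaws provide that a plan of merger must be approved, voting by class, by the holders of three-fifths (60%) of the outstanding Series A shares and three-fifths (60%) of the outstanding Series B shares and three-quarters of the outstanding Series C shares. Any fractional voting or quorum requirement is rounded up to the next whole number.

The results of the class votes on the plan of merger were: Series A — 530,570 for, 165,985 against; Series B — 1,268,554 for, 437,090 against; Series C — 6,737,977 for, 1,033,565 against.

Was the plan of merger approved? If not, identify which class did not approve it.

Approved — every class gave the required vote.

Series A: 3/5 of 883904 = 530342.40, rounded up to 530343; 530,343 required, 530,570 in favor — approved.
Series B: 3/5 of 2113824 = 1268294.40, rounded up to 1268295; 1,268,295 required, 1,268,554 in favor — approved.
Series C: 3/4 of 8980692 = 6735519; 6,735,519 required, 6,737,977 in favor — approved.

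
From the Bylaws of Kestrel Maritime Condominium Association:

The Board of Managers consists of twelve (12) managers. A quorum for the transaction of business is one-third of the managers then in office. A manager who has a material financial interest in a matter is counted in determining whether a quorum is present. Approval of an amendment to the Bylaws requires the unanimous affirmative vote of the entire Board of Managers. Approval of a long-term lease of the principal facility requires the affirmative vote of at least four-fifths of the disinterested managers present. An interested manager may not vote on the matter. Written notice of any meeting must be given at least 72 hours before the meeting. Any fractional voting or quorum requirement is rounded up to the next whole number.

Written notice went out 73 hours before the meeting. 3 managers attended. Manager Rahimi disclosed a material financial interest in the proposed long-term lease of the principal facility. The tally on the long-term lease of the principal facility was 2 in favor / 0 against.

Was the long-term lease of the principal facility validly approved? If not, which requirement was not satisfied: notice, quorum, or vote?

Notice: 73 hours given; 72 required (73 ≥ 72). Satisfied.
Quorum: 3 present (interested managers count toward quorum); quorum is 4. Not satisfied.
Vote: the long-term lease of the principal facility requires four-fifths of the disinterested managers present (3 − 1 = 2). 4/5 of 2 = 1.60, rounded up to 2, so 2 affirmative votes are needed; 2 voted in favor. Satisfied. (Moot — without a quorum no business can be validly transacted.)

Invalid — quorum requirement not satisfied.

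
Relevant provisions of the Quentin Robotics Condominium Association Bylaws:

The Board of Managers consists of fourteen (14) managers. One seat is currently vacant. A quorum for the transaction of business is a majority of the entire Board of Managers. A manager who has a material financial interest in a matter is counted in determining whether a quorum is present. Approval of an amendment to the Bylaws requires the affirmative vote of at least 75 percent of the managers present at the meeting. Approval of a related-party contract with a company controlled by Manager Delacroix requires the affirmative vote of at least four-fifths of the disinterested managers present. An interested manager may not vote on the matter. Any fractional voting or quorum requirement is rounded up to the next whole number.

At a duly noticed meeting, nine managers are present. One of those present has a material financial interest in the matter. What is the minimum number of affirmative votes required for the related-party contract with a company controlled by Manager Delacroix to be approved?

7

The related-party contract with a company controlled by Manager Delacroix requires four-fifths of the disinterested managers present (9 − 1 = 8).
4/5 of 8 = 6.40, rounded up to 7.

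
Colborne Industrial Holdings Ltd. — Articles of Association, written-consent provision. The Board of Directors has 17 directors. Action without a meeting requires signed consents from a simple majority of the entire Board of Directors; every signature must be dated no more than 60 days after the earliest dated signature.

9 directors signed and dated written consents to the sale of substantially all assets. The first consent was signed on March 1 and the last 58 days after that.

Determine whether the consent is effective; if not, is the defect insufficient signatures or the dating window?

Effective — both the signature and dating-window requirements are satisfied.

Signatures required: a simple majority of 17 — a majority of 17 is 9, so 9 needed; 9 signed. Sufficient.
Dating window: the latest signature is 58 days after the earliest; the limit is 60 days. Within the window.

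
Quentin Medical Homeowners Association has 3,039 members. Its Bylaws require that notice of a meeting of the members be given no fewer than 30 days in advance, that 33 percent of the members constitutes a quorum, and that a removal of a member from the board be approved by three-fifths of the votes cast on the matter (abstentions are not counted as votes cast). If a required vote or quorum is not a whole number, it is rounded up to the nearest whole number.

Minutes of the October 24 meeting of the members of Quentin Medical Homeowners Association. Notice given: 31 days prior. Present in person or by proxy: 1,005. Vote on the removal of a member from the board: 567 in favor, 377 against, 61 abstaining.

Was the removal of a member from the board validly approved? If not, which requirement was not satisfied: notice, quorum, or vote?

Notice: 31 days given; 30 required. Satisfied.
Quorum: 33% of 3,039 = 1,002.87, rounded up to 1,003; 1,005 present. Satisfied.
Vote: requires three-fifths of the votes cast (1,005 − 61 abstaining = 944); 3/5 of 944 = 566.40, rounded up to 567, so 567 needed; 567 in favor. Satisfied.

Valid — all requirements satisfied.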